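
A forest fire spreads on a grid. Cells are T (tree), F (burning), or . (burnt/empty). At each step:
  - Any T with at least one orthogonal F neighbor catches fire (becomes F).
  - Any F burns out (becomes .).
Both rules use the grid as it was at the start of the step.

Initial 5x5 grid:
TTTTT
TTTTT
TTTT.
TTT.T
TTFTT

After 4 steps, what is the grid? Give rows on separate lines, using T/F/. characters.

Step 1: 3 trees catch fire, 1 burn out
  TTTTT
  TTTTT
  TTTT.
  TTF.T
  TF.FT
Step 2: 4 trees catch fire, 3 burn out
  TTTTT
  TTTTT
  TTFT.
  TF..T
  F...F
Step 3: 5 trees catch fire, 4 burn out
  TTTTT
  TTFTT
  TF.F.
  F...F
  .....
Step 4: 4 trees catch fire, 5 burn out
  TTFTT
  TF.FT
  F....
  .....
  .....

TTFTT
TF.FT
F....
.....
.....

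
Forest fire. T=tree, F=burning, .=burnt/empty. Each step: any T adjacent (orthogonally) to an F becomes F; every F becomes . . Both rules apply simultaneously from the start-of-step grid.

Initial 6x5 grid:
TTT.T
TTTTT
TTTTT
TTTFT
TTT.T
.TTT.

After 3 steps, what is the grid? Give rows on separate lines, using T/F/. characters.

Step 1: 3 trees catch fire, 1 burn out
  TTT.T
  TTTTT
  TTTFT
  TTF.F
  TTT.T
  .TTT.
Step 2: 6 trees catch fire, 3 burn out
  TTT.T
  TTTFT
  TTF.F
  TF...
  TTF.F
  .TTT.
Step 3: 6 trees catch fire, 6 burn out
  TTT.T
  TTF.F
  TF...
  F....
  TF...
  .TFT.

TTT.T
TTF.F
TF...
F....
TF...
.TFT.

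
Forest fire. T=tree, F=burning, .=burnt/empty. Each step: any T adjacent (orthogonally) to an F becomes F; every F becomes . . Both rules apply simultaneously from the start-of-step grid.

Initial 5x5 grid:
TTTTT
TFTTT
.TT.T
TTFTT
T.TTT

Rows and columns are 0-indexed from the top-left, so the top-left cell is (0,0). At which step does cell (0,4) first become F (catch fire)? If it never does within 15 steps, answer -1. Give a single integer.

Step 1: cell (0,4)='T' (+8 fires, +2 burnt)
Step 2: cell (0,4)='T' (+6 fires, +8 burnt)
Step 3: cell (0,4)='T' (+5 fires, +6 burnt)
Step 4: cell (0,4)='F' (+1 fires, +5 burnt)
  -> target ignites at step 4
Step 5: cell (0,4)='.' (+0 fires, +1 burnt)
  fire out at step 5

4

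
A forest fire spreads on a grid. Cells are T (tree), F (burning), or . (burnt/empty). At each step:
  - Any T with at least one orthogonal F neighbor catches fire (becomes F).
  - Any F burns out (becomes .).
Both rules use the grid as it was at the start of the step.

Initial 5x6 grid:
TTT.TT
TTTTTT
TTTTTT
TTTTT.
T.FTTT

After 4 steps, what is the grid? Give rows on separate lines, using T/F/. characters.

Step 1: 2 trees catch fire, 1 burn out
  TTT.TT
  TTTTTT
  TTTTTT
  TTFTT.
  T..FTT
Step 2: 4 trees catch fire, 2 burn out
  TTT.TT
  TTTTTT
  TTFTTT
  TF.FT.
  T...FT
Step 3: 6 trees catch fire, 4 burn out
  TTT.TT
  TTFTTT
  TF.FTT
  F...F.
  T....F
Step 4: 6 trees catch fire, 6 burn out
  TTF.TT
  TF.FTT
  F...FT
  ......
  F.....

TTF.TT
TF.FTT
F...FT
......
F.....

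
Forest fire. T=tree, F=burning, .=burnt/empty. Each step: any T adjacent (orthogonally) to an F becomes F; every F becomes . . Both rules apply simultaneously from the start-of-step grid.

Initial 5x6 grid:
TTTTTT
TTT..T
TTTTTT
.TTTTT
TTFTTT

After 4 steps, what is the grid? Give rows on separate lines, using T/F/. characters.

Step 1: 3 trees catch fire, 1 burn out
  TTTTTT
  TTT..T
  TTTTTT
  .TFTTT
  TF.FTT
Step 2: 5 trees catch fire, 3 burn out
  TTTTTT
  TTT..T
  TTFTTT
  .F.FTT
  F...FT
Step 3: 5 trees catch fire, 5 burn out
  TTTTTT
  TTF..T
  TF.FTT
  ....FT
  .....F
Step 4: 5 trees catch fire, 5 burn out
  TTFTTT
  TF...T
  F...FT
  .....F
  ......

TTFTTT
TF...T
F...FT
.....F
......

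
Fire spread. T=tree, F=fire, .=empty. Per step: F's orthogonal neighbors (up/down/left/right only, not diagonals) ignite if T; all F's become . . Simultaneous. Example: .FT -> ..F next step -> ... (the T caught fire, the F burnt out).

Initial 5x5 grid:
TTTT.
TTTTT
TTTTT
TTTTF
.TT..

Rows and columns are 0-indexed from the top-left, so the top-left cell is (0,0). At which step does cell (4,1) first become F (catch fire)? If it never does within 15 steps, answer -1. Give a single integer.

Step 1: cell (4,1)='T' (+2 fires, +1 burnt)
Step 2: cell (4,1)='T' (+3 fires, +2 burnt)
Step 3: cell (4,1)='T' (+4 fires, +3 burnt)
Step 4: cell (4,1)='F' (+5 fires, +4 burnt)
  -> target ignites at step 4
Step 5: cell (4,1)='.' (+3 fires, +5 burnt)
Step 6: cell (4,1)='.' (+2 fires, +3 burnt)
Step 7: cell (4,1)='.' (+1 fires, +2 burnt)
Step 8: cell (4,1)='.' (+0 fires, +1 burnt)
  fire out at step 8

4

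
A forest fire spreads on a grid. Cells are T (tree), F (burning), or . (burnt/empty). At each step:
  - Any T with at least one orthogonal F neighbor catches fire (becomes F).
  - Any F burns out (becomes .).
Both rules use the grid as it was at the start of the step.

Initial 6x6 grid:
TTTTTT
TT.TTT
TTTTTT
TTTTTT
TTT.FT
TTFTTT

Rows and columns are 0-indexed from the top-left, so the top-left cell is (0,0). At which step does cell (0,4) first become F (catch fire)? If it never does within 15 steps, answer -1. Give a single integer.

Step 1: cell (0,4)='T' (+6 fires, +2 burnt)
Step 2: cell (0,4)='T' (+7 fires, +6 burnt)
Step 3: cell (0,4)='T' (+6 fires, +7 burnt)
Step 4: cell (0,4)='F' (+5 fires, +6 burnt)
  -> target ignites at step 4
Step 5: cell (0,4)='.' (+4 fires, +5 burnt)
Step 6: cell (0,4)='.' (+3 fires, +4 burnt)
Step 7: cell (0,4)='.' (+1 fires, +3 burnt)
Step 8: cell (0,4)='.' (+0 fires, +1 burnt)
  fire out at step 8

4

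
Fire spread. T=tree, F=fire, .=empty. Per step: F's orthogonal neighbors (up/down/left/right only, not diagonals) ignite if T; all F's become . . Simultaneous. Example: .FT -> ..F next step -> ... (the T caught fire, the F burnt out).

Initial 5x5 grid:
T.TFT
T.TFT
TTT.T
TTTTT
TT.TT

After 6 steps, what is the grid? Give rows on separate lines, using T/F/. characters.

Step 1: 4 trees catch fire, 2 burn out
  T.F.F
  T.F.F
  TTT.T
  TTTTT
  TT.TT
Step 2: 2 trees catch fire, 4 burn out
  T....
  T....
  TTF.F
  TTTTT
  TT.TT
Step 3: 3 trees catch fire, 2 burn out
  T....
  T....
  TF...
  TTFTF
  TT.TT
Step 4: 4 trees catch fire, 3 burn out
  T....
  T....
  F....
  TF.F.
  TT.TF
Step 5: 4 trees catch fire, 4 burn out
  T....
  F....
  .....
  F....
  TF.F.
Step 6: 2 trees catch fire, 4 burn out
  F....
  .....
  .....
  .....
  F....

F....
.....
.....
.....
F....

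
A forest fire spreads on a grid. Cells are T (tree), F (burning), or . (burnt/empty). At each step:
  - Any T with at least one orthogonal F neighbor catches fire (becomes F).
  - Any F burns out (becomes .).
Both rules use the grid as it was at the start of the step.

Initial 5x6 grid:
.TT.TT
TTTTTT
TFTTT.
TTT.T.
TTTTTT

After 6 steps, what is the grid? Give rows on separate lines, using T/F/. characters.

Step 1: 4 trees catch fire, 1 burn out
  .TT.TT
  TFTTTT
  F.FTT.
  TFT.T.
  TTTTTT
Step 2: 7 trees catch fire, 4 burn out
  .FT.TT
  F.FTTT
  ...FT.
  F.F.T.
  TFTTTT
Step 3: 5 trees catch fire, 7 burn out
  ..F.TT
  ...FTT
  ....F.
  ....T.
  F.FTTT
Step 4: 3 trees catch fire, 5 burn out
  ....TT
  ....FT
  ......
  ....F.
  ...FTT
Step 5: 3 trees catch fire, 3 burn out
  ....FT
  .....F
  ......
  ......
  ....FT
Step 6: 2 trees catch fire, 3 burn out
  .....F
  ......
  ......
  ......
  .....F

.....F
......
......
......
.....F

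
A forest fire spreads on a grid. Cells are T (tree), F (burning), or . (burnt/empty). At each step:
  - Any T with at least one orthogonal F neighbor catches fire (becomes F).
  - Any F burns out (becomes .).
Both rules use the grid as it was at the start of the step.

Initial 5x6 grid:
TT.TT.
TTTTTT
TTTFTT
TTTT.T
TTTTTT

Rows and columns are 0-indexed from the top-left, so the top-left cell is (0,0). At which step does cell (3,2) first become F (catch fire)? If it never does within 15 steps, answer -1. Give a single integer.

Step 1: cell (3,2)='T' (+4 fires, +1 burnt)
Step 2: cell (3,2)='F' (+7 fires, +4 burnt)
  -> target ignites at step 2
Step 3: cell (3,2)='.' (+8 fires, +7 burnt)
Step 4: cell (3,2)='.' (+5 fires, +8 burnt)
Step 5: cell (3,2)='.' (+2 fires, +5 burnt)
Step 6: cell (3,2)='.' (+0 fires, +2 burnt)
  fire out at step 6

2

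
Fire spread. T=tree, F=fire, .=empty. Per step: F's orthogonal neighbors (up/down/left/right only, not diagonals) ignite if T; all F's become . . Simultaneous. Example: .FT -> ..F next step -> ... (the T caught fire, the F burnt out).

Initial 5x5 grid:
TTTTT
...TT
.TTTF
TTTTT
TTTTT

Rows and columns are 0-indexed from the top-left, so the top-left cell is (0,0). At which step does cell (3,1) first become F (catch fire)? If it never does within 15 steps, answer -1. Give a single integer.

Step 1: cell (3,1)='T' (+3 fires, +1 burnt)
Step 2: cell (3,1)='T' (+5 fires, +3 burnt)
Step 3: cell (3,1)='T' (+4 fires, +5 burnt)
Step 4: cell (3,1)='F' (+3 fires, +4 burnt)
  -> target ignites at step 4
Step 5: cell (3,1)='.' (+3 fires, +3 burnt)
Step 6: cell (3,1)='.' (+2 fires, +3 burnt)
Step 7: cell (3,1)='.' (+0 fires, +2 burnt)
  fire out at step 7

4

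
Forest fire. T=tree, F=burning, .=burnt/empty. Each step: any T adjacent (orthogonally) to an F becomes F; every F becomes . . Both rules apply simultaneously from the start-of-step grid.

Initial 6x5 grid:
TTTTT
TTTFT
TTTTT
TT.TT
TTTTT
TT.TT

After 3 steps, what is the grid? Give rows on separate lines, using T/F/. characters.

Step 1: 4 trees catch fire, 1 burn out
  TTTFT
  TTF.F
  TTTFT
  TT.TT
  TTTTT
  TT.TT
Step 2: 6 trees catch fire, 4 burn out
  TTF.F
  TF...
  TTF.F
  TT.FT
  TTTTT
  TT.TT
Step 3: 5 trees catch fire, 6 burn out
  TF...
  F....
  TF...
  TT..F
  TTTFT
  TT.TT

TF...
F....
TF...
TT..F
TTTFT
TT.TT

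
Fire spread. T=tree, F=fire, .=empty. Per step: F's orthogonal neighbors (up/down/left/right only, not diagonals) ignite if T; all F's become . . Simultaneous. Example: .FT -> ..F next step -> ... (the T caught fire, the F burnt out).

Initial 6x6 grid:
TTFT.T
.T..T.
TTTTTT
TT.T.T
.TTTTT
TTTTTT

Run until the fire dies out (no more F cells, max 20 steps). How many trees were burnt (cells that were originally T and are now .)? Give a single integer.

Step 1: +2 fires, +1 burnt (F count now 2)
Step 2: +2 fires, +2 burnt (F count now 2)
Step 3: +1 fires, +2 burnt (F count now 1)
Step 4: +3 fires, +1 burnt (F count now 3)
Step 5: +3 fires, +3 burnt (F count now 3)
Step 6: +4 fires, +3 burnt (F count now 4)
Step 7: +5 fires, +4 burnt (F count now 5)
Step 8: +3 fires, +5 burnt (F count now 3)
Step 9: +2 fires, +3 burnt (F count now 2)
Step 10: +1 fires, +2 burnt (F count now 1)
Step 11: +0 fires, +1 burnt (F count now 0)
Fire out after step 11
Initially T: 27, now '.': 35
Total burnt (originally-T cells now '.'): 26

Answer: 26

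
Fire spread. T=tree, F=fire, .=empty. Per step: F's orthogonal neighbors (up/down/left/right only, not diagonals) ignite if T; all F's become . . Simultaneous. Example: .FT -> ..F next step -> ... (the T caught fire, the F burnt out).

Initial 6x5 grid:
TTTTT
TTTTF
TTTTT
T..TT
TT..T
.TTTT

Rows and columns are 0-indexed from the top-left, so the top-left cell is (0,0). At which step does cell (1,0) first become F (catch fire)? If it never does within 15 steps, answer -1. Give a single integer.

Step 1: cell (1,0)='T' (+3 fires, +1 burnt)
Step 2: cell (1,0)='T' (+4 fires, +3 burnt)
Step 3: cell (1,0)='T' (+5 fires, +4 burnt)
Step 4: cell (1,0)='F' (+4 fires, +5 burnt)
  -> target ignites at step 4
Step 5: cell (1,0)='.' (+3 fires, +4 burnt)
Step 6: cell (1,0)='.' (+2 fires, +3 burnt)
Step 7: cell (1,0)='.' (+2 fires, +2 burnt)
Step 8: cell (1,0)='.' (+1 fires, +2 burnt)
Step 9: cell (1,0)='.' (+0 fires, +1 burnt)
  fire out at step 9

4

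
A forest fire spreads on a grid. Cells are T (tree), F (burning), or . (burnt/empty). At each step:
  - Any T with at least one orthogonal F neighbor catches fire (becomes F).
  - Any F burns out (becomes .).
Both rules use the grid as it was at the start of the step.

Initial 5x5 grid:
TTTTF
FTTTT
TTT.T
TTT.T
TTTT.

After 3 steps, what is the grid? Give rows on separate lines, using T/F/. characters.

Step 1: 5 trees catch fire, 2 burn out
  FTTF.
  .FTTF
  FTT.T
  TTT.T
  TTTT.
Step 2: 7 trees catch fire, 5 burn out
  .FF..
  ..FF.
  .FT.F
  FTT.T
  TTTT.
Step 3: 4 trees catch fire, 7 burn out
  .....
  .....
  ..F..
  .FT.F
  FTTT.

.....
.....
..F..
.FT.F
FTTT.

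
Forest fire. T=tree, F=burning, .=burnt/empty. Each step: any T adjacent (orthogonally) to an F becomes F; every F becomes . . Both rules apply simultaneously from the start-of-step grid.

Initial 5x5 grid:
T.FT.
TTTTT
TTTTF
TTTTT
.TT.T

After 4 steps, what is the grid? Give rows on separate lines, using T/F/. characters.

Step 1: 5 trees catch fire, 2 burn out
  T..F.
  TTFTF
  TTTF.
  TTTTF
  .TT.T
Step 2: 5 trees catch fire, 5 burn out
  T....
  TF.F.
  TTF..
  TTTF.
  .TT.F
Step 3: 3 trees catch fire, 5 burn out
  T....
  F....
  TF...
  TTF..
  .TT..
Step 4: 4 trees catch fire, 3 burn out
  F....
  .....
  F....
  TF...
  .TF..

F....
.....
F....
TF...
.TF..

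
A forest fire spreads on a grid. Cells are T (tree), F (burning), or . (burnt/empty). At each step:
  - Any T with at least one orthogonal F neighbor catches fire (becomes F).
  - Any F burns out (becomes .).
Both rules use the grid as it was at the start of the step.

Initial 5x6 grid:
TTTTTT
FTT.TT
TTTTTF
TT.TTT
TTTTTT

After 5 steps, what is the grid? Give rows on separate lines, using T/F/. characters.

Step 1: 6 trees catch fire, 2 burn out
  FTTTTT
  .FT.TF
  FTTTF.
  TT.TTF
  TTTTTT
Step 2: 9 trees catch fire, 6 burn out
  .FTTTF
  ..F.F.
  .FTF..
  FT.TF.
  TTTTTF
Step 3: 7 trees catch fire, 9 burn out
  ..FTF.
  ......
  ..F...
  .F.F..
  FTTTF.
Step 4: 3 trees catch fire, 7 burn out
  ...F..
  ......
  ......
  ......
  .FTF..
Step 5: 1 trees catch fire, 3 burn out
  ......
  ......
  ......
  ......
  ..F...

......
......
......
......
..F...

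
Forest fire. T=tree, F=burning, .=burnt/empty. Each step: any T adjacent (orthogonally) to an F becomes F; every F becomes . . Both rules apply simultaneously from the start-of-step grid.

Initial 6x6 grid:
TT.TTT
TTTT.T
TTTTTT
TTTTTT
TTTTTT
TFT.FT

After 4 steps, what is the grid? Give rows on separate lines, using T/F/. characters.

Step 1: 5 trees catch fire, 2 burn out
  TT.TTT
  TTTT.T
  TTTTTT
  TTTTTT
  TFTTFT
  F.F..F
Step 2: 6 trees catch fire, 5 burn out
  TT.TTT
  TTTT.T
  TTTTTT
  TFTTFT
  F.FF.F
  ......
Step 3: 6 trees catch fire, 6 burn out
  TT.TTT
  TTTT.T
  TFTTFT
  F.FF.F
  ......
  ......
Step 4: 5 trees catch fire, 6 burn out
  TT.TTT
  TFTT.T
  F.FF.F
  ......
  ......
  ......

TT.TTT
TFTT.T
F.FF.F
......
......
......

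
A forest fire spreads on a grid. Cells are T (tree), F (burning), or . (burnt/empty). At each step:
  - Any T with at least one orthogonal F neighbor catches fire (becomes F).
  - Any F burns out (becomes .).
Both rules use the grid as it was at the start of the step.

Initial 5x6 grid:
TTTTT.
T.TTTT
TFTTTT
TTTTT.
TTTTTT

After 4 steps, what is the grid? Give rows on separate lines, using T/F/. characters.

Step 1: 3 trees catch fire, 1 burn out
  TTTTT.
  T.TTTT
  F.FTTT
  TFTTT.
  TTTTTT
Step 2: 6 trees catch fire, 3 burn out
  TTTTT.
  F.FTTT
  ...FTT
  F.FTT.
  TFTTTT
Step 3: 7 trees catch fire, 6 burn out
  FTFTT.
  ...FTT
  ....FT
  ...FT.
  F.FTTT
Step 4: 6 trees catch fire, 7 burn out
  .F.FT.
  ....FT
  .....F
  ....F.
  ...FTT

.F.FT.
....FT
.....F
....F.
...FTT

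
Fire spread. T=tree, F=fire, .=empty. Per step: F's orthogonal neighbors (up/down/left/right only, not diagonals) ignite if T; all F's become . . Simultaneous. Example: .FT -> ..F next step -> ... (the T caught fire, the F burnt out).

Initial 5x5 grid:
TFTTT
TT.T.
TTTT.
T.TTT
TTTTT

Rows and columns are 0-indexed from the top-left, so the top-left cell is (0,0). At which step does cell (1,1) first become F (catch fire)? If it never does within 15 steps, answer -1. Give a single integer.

Step 1: cell (1,1)='F' (+3 fires, +1 burnt)
  -> target ignites at step 1
Step 2: cell (1,1)='.' (+3 fires, +3 burnt)
Step 3: cell (1,1)='.' (+4 fires, +3 burnt)
Step 4: cell (1,1)='.' (+3 fires, +4 burnt)
Step 5: cell (1,1)='.' (+3 fires, +3 burnt)
Step 6: cell (1,1)='.' (+3 fires, +3 burnt)
Step 7: cell (1,1)='.' (+1 fires, +3 burnt)
Step 8: cell (1,1)='.' (+0 fires, +1 burnt)
  fire out at step 8

1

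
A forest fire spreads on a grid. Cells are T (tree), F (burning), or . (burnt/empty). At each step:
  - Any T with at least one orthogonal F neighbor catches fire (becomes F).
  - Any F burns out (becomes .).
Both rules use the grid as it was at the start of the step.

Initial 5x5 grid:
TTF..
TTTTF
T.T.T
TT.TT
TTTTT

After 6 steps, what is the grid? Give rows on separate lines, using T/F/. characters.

Step 1: 4 trees catch fire, 2 burn out
  TF...
  TTFF.
  T.T.F
  TT.TT
  TTTTT
Step 2: 4 trees catch fire, 4 burn out
  F....
  TF...
  T.F..
  TT.TF
  TTTTT
Step 3: 3 trees catch fire, 4 burn out
  .....
  F....
  T....
  TT.F.
  TTTTF
Step 4: 2 trees catch fire, 3 burn out
  .....
  .....
  F....
  TT...
  TTTF.
Step 5: 2 trees catch fire, 2 burn out
  .....
  .....
  .....
  FT...
  TTF..
Step 6: 3 trees catch fire, 2 burn out
  .....
  .....
  .....
  .F...
  FF...

.....
.....
.....
.F...
FF...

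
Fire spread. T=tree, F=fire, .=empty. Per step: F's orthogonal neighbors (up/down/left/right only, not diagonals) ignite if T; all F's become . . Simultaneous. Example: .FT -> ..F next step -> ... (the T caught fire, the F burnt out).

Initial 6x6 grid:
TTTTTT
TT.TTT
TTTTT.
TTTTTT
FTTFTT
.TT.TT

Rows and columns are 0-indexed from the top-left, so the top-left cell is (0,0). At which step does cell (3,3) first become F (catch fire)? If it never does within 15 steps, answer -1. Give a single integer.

Step 1: cell (3,3)='F' (+5 fires, +2 burnt)
  -> target ignites at step 1
Step 2: cell (3,3)='.' (+9 fires, +5 burnt)
Step 3: cell (3,3)='.' (+7 fires, +9 burnt)
Step 4: cell (3,3)='.' (+4 fires, +7 burnt)
Step 5: cell (3,3)='.' (+4 fires, +4 burnt)
Step 6: cell (3,3)='.' (+1 fires, +4 burnt)
Step 7: cell (3,3)='.' (+0 fires, +1 burnt)
  fire out at step 7

1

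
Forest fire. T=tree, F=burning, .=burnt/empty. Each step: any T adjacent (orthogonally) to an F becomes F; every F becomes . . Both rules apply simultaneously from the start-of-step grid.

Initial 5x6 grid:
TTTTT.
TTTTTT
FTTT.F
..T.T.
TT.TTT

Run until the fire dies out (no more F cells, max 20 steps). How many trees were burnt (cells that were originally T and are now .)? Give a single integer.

Step 1: +3 fires, +2 burnt (F count now 3)
Step 2: +4 fires, +3 burnt (F count now 4)
Step 3: +6 fires, +4 burnt (F count now 6)
Step 4: +2 fires, +6 burnt (F count now 2)
Step 5: +0 fires, +2 burnt (F count now 0)
Fire out after step 5
Initially T: 21, now '.': 24
Total burnt (originally-T cells now '.'): 15

Answer: 15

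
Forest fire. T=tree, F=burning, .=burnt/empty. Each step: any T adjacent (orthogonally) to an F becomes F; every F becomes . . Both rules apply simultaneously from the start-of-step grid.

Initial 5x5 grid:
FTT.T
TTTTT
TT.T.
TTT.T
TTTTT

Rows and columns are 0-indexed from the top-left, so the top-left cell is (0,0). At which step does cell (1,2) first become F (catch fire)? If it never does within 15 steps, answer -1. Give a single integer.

Step 1: cell (1,2)='T' (+2 fires, +1 burnt)
Step 2: cell (1,2)='T' (+3 fires, +2 burnt)
Step 3: cell (1,2)='F' (+3 fires, +3 burnt)
  -> target ignites at step 3
Step 4: cell (1,2)='.' (+3 fires, +3 burnt)
Step 5: cell (1,2)='.' (+4 fires, +3 burnt)
Step 6: cell (1,2)='.' (+2 fires, +4 burnt)
Step 7: cell (1,2)='.' (+1 fires, +2 burnt)
Step 8: cell (1,2)='.' (+1 fires, +1 burnt)
Step 9: cell (1,2)='.' (+1 fires, +1 burnt)
Step 10: cell (1,2)='.' (+0 fires, +1 burnt)
  fire out at step 10

3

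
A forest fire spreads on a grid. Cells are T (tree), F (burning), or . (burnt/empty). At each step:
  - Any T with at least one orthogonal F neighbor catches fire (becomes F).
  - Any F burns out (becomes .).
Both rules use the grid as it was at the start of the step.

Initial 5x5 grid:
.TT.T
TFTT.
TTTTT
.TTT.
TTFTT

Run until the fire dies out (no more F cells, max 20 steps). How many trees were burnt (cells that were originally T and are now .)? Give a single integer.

Step 1: +7 fires, +2 burnt (F count now 7)
Step 2: +8 fires, +7 burnt (F count now 8)
Step 3: +1 fires, +8 burnt (F count now 1)
Step 4: +1 fires, +1 burnt (F count now 1)
Step 5: +0 fires, +1 burnt (F count now 0)
Fire out after step 5
Initially T: 18, now '.': 24
Total burnt (originally-T cells now '.'): 17

Answer: 17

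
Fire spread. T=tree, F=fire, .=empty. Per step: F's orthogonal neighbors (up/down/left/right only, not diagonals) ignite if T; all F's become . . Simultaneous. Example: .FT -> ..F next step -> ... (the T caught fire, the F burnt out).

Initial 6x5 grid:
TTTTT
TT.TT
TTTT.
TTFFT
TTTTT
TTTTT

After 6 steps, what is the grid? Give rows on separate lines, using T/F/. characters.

Step 1: 6 trees catch fire, 2 burn out
  TTTTT
  TT.TT
  TTFF.
  TF..F
  TTFFT
  TTTTT
Step 2: 7 trees catch fire, 6 burn out
  TTTTT
  TT.FT
  TF...
  F....
  TF..F
  TTFFT
Step 3: 7 trees catch fire, 7 burn out
  TTTFT
  TF..F
  F....
  .....
  F....
  TF..F
Step 4: 5 trees catch fire, 7 burn out
  TFF.F
  F....
  .....
  .....
  .....
  F....
Step 5: 1 trees catch fire, 5 burn out
  F....
  .....
  .....
  .....
  .....
  .....
Step 6: 0 trees catch fire, 1 burn out
  .....
  .....
  .....
  .....
  .....
  .....

.....
.....
.....
.....
.....
.....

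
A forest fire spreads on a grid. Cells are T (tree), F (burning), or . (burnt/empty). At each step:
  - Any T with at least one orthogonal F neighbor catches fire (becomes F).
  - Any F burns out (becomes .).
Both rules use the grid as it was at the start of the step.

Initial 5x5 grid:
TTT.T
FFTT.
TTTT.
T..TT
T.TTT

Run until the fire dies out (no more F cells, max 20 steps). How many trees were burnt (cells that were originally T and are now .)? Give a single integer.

Step 1: +5 fires, +2 burnt (F count now 5)
Step 2: +4 fires, +5 burnt (F count now 4)
Step 3: +2 fires, +4 burnt (F count now 2)
Step 4: +1 fires, +2 burnt (F count now 1)
Step 5: +2 fires, +1 burnt (F count now 2)
Step 6: +2 fires, +2 burnt (F count now 2)
Step 7: +0 fires, +2 burnt (F count now 0)
Fire out after step 7
Initially T: 17, now '.': 24
Total burnt (originally-T cells now '.'): 16

Answer: 16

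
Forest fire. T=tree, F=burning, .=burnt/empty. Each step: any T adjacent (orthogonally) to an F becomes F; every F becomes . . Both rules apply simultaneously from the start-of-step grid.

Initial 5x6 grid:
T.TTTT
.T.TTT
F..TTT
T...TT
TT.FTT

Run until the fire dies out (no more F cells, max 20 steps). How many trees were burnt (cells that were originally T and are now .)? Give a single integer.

Step 1: +2 fires, +2 burnt (F count now 2)
Step 2: +3 fires, +2 burnt (F count now 3)
Step 3: +3 fires, +3 burnt (F count now 3)
Step 4: +3 fires, +3 burnt (F count now 3)
Step 5: +3 fires, +3 burnt (F count now 3)
Step 6: +2 fires, +3 burnt (F count now 2)
Step 7: +1 fires, +2 burnt (F count now 1)
Step 8: +0 fires, +1 burnt (F count now 0)
Fire out after step 8
Initially T: 19, now '.': 28
Total burnt (originally-T cells now '.'): 17

Answer: 17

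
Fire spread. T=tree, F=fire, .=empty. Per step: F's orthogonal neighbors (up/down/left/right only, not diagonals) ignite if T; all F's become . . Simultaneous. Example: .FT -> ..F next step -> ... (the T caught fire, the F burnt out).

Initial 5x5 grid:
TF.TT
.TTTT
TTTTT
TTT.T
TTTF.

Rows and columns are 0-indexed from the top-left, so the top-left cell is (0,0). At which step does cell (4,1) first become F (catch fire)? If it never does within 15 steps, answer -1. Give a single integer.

Step 1: cell (4,1)='T' (+3 fires, +2 burnt)
Step 2: cell (4,1)='F' (+4 fires, +3 burnt)
  -> target ignites at step 2
Step 3: cell (4,1)='.' (+5 fires, +4 burnt)
Step 4: cell (4,1)='.' (+4 fires, +5 burnt)
Step 5: cell (4,1)='.' (+2 fires, +4 burnt)
Step 6: cell (4,1)='.' (+1 fires, +2 burnt)
Step 7: cell (4,1)='.' (+0 fires, +1 burnt)
  fire out at step 7

2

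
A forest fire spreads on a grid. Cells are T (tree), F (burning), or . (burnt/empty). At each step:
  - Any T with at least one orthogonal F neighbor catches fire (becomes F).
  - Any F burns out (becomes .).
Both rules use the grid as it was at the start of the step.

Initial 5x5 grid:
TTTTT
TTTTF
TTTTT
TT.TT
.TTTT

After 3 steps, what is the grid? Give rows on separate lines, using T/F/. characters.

Step 1: 3 trees catch fire, 1 burn out
  TTTTF
  TTTF.
  TTTTF
  TT.TT
  .TTTT
Step 2: 4 trees catch fire, 3 burn out
  TTTF.
  TTF..
  TTTF.
  TT.TF
  .TTTT
Step 3: 5 trees catch fire, 4 burn out
  TTF..
  TF...
  TTF..
  TT.F.
  .TTTF

TTF..
TF...
TTF..
TT.F.
.TTTF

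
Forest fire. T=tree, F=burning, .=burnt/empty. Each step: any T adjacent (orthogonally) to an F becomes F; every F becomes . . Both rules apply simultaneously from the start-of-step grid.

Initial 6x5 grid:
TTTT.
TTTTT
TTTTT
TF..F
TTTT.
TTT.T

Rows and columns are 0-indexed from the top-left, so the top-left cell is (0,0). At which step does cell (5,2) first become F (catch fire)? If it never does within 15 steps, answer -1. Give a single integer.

Step 1: cell (5,2)='T' (+4 fires, +2 burnt)
Step 2: cell (5,2)='T' (+8 fires, +4 burnt)
Step 3: cell (5,2)='F' (+7 fires, +8 burnt)
  -> target ignites at step 3
Step 4: cell (5,2)='.' (+3 fires, +7 burnt)
Step 5: cell (5,2)='.' (+0 fires, +3 burnt)
  fire out at step 5

3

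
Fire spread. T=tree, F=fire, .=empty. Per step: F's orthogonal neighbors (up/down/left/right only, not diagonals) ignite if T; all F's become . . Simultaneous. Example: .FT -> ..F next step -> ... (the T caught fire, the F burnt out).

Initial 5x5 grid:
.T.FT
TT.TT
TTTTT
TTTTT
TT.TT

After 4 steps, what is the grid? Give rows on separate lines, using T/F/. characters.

Step 1: 2 trees catch fire, 1 burn out
  .T..F
  TT.FT
  TTTTT
  TTTTT
  TT.TT
Step 2: 2 trees catch fire, 2 burn out
  .T...
  TT..F
  TTTFT
  TTTTT
  TT.TT
Step 3: 3 trees catch fire, 2 burn out
  .T...
  TT...
  TTF.F
  TTTFT
  TT.TT
Step 4: 4 trees catch fire, 3 burn out
  .T...
  TT...
  TF...
  TTF.F
  TT.FT

.T...
TT...
TF...
TTF.F
TT.FT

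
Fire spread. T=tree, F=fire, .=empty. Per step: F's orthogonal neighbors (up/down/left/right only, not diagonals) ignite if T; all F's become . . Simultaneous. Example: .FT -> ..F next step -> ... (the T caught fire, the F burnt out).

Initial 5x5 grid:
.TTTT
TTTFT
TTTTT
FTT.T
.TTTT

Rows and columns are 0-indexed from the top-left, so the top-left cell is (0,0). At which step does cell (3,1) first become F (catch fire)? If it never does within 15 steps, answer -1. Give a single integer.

Step 1: cell (3,1)='F' (+6 fires, +2 burnt)
  -> target ignites at step 1
Step 2: cell (3,1)='.' (+9 fires, +6 burnt)
Step 3: cell (3,1)='.' (+3 fires, +9 burnt)
Step 4: cell (3,1)='.' (+2 fires, +3 burnt)
Step 5: cell (3,1)='.' (+0 fires, +2 burnt)
  fire out at step 5

1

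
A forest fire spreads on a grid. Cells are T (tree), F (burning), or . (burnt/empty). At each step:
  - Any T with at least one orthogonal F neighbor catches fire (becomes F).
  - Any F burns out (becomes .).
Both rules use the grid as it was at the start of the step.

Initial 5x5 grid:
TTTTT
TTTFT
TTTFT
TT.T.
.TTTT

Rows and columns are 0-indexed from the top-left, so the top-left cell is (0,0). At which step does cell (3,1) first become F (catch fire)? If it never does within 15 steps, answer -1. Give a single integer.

Step 1: cell (3,1)='T' (+6 fires, +2 burnt)
Step 2: cell (3,1)='T' (+5 fires, +6 burnt)
Step 3: cell (3,1)='F' (+6 fires, +5 burnt)
  -> target ignites at step 3
Step 4: cell (3,1)='.' (+3 fires, +6 burnt)
Step 5: cell (3,1)='.' (+0 fires, +3 burnt)
  fire out at step 5

3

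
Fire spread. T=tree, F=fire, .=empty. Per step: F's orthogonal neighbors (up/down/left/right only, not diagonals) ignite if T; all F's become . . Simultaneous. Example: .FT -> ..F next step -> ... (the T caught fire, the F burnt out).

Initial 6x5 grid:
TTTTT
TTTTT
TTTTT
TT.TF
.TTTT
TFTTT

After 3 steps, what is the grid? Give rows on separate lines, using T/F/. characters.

Step 1: 6 trees catch fire, 2 burn out
  TTTTT
  TTTTT
  TTTTF
  TT.F.
  .FTTF
  F.FTT
Step 2: 7 trees catch fire, 6 burn out
  TTTTT
  TTTTF
  TTTF.
  TF...
  ..FF.
  ...FF
Step 3: 5 trees catch fire, 7 burn out
  TTTTF
  TTTF.
  TFF..
  F....
  .....
  .....

TTTTF
TTTF.
TFF..
F....
.....
.....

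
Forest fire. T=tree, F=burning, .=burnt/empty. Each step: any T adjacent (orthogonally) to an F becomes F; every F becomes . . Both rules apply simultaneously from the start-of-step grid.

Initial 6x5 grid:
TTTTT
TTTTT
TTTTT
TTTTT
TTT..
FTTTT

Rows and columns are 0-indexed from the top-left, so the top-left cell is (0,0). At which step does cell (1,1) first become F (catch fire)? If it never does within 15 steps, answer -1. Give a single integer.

Step 1: cell (1,1)='T' (+2 fires, +1 burnt)
Step 2: cell (1,1)='T' (+3 fires, +2 burnt)
Step 3: cell (1,1)='T' (+4 fires, +3 burnt)
Step 4: cell (1,1)='T' (+4 fires, +4 burnt)
Step 5: cell (1,1)='F' (+4 fires, +4 burnt)
  -> target ignites at step 5
Step 6: cell (1,1)='.' (+4 fires, +4 burnt)
Step 7: cell (1,1)='.' (+3 fires, +4 burnt)
Step 8: cell (1,1)='.' (+2 fires, +3 burnt)
Step 9: cell (1,1)='.' (+1 fires, +2 burnt)
Step 10: cell (1,1)='.' (+0 fires, +1 burnt)
  fire out at step 10

5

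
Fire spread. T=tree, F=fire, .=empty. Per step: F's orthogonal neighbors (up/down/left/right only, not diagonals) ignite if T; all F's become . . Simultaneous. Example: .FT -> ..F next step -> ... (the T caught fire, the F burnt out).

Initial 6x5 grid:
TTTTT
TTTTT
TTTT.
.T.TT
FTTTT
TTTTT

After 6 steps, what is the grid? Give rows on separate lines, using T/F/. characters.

Step 1: 2 trees catch fire, 1 burn out
  TTTTT
  TTTTT
  TTTT.
  .T.TT
  .FTTT
  FTTTT
Step 2: 3 trees catch fire, 2 burn out
  TTTTT
  TTTTT
  TTTT.
  .F.TT
  ..FTT
  .FTTT
Step 3: 3 trees catch fire, 3 burn out
  TTTTT
  TTTTT
  TFTT.
  ...TT
  ...FT
  ..FTT
Step 4: 6 trees catch fire, 3 burn out
  TTTTT
  TFTTT
  F.FT.
  ...FT
  ....F
  ...FT
Step 5: 6 trees catch fire, 6 burn out
  TFTTT
  F.FTT
  ...F.
  ....F
  .....
  ....F
Step 6: 3 trees catch fire, 6 burn out
  F.FTT
  ...FT
  .....
  .....
  .....
  .....

F.FTT
...FT
.....
.....
.....
.....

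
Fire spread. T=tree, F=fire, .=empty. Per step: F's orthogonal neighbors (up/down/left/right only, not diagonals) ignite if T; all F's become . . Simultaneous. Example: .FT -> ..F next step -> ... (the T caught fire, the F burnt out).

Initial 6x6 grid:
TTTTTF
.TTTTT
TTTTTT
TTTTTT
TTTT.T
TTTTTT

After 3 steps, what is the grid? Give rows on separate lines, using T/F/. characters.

Step 1: 2 trees catch fire, 1 burn out
  TTTTF.
  .TTTTF
  TTTTTT
  TTTTTT
  TTTT.T
  TTTTTT
Step 2: 3 trees catch fire, 2 burn out
  TTTF..
  .TTTF.
  TTTTTF
  TTTTTT
  TTTT.T
  TTTTTT
Step 3: 4 trees catch fire, 3 burn out
  TTF...
  .TTF..
  TTTTF.
  TTTTTF
  TTTT.T
  TTTTTT

TTF...
.TTF..
TTTTF.
TTTTTF
TTTT.T
TTTTTT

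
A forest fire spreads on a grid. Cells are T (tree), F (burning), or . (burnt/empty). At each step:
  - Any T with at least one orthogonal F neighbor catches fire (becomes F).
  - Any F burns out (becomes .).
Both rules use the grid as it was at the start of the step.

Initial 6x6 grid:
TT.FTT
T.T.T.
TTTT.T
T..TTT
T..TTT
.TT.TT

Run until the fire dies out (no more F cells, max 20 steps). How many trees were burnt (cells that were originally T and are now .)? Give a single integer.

Answer: 3

Derivation:
Step 1: +1 fires, +1 burnt (F count now 1)
Step 2: +2 fires, +1 burnt (F count now 2)
Step 3: +0 fires, +2 burnt (F count now 0)
Fire out after step 3
Initially T: 24, now '.': 15
Total burnt (originally-T cells now '.'): 3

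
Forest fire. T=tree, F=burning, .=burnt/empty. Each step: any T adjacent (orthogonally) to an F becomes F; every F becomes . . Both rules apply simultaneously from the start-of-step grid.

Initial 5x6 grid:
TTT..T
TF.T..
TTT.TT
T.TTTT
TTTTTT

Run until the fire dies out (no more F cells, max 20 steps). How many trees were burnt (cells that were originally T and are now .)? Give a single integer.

Step 1: +3 fires, +1 burnt (F count now 3)
Step 2: +4 fires, +3 burnt (F count now 4)
Step 3: +2 fires, +4 burnt (F count now 2)
Step 4: +3 fires, +2 burnt (F count now 3)
Step 5: +3 fires, +3 burnt (F count now 3)
Step 6: +3 fires, +3 burnt (F count now 3)
Step 7: +2 fires, +3 burnt (F count now 2)
Step 8: +0 fires, +2 burnt (F count now 0)
Fire out after step 8
Initially T: 22, now '.': 28
Total burnt (originally-T cells now '.'): 20

Answer: 20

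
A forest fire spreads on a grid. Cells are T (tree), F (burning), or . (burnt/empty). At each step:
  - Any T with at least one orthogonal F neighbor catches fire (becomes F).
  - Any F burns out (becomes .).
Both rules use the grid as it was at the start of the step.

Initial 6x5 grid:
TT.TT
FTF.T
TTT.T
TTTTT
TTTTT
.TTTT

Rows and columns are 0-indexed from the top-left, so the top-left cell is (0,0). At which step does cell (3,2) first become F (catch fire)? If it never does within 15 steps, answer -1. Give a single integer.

Step 1: cell (3,2)='T' (+4 fires, +2 burnt)
Step 2: cell (3,2)='F' (+4 fires, +4 burnt)
  -> target ignites at step 2
Step 3: cell (3,2)='.' (+4 fires, +4 burnt)
Step 4: cell (3,2)='.' (+4 fires, +4 burnt)
Step 5: cell (3,2)='.' (+4 fires, +4 burnt)
Step 6: cell (3,2)='.' (+2 fires, +4 burnt)
Step 7: cell (3,2)='.' (+1 fires, +2 burnt)
Step 8: cell (3,2)='.' (+1 fires, +1 burnt)
Step 9: cell (3,2)='.' (+0 fires, +1 burnt)
  fire out at step 9

2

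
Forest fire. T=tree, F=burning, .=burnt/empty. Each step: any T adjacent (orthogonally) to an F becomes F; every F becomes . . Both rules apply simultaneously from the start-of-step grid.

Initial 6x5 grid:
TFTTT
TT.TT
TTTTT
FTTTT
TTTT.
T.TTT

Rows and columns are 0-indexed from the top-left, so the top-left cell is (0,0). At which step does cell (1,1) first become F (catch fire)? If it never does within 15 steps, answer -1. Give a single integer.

Step 1: cell (1,1)='F' (+6 fires, +2 burnt)
  -> target ignites at step 1
Step 2: cell (1,1)='.' (+6 fires, +6 burnt)
Step 3: cell (1,1)='.' (+5 fires, +6 burnt)
Step 4: cell (1,1)='.' (+5 fires, +5 burnt)
Step 5: cell (1,1)='.' (+2 fires, +5 burnt)
Step 6: cell (1,1)='.' (+1 fires, +2 burnt)
Step 7: cell (1,1)='.' (+0 fires, +1 burnt)
  fire out at step 7

1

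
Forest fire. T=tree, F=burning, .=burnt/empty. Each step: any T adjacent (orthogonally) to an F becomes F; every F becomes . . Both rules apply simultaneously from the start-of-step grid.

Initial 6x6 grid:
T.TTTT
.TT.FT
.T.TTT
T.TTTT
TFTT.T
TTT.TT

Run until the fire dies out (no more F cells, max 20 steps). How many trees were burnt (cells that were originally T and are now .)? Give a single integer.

Step 1: +6 fires, +2 burnt (F count now 6)
Step 2: +10 fires, +6 burnt (F count now 10)
Step 3: +3 fires, +10 burnt (F count now 3)
Step 4: +2 fires, +3 burnt (F count now 2)
Step 5: +2 fires, +2 burnt (F count now 2)
Step 6: +2 fires, +2 burnt (F count now 2)
Step 7: +0 fires, +2 burnt (F count now 0)
Fire out after step 7
Initially T: 26, now '.': 35
Total burnt (originally-T cells now '.'): 25

Answer: 25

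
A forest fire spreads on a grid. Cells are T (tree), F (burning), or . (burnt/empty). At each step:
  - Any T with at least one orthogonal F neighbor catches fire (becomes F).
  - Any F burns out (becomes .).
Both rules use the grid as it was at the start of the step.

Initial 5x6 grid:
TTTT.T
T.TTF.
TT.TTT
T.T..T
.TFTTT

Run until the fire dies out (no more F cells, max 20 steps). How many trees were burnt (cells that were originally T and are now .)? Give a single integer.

Answer: 19

Derivation:
Step 1: +5 fires, +2 burnt (F count now 5)
Step 2: +5 fires, +5 burnt (F count now 5)
Step 3: +3 fires, +5 burnt (F count now 3)
Step 4: +1 fires, +3 burnt (F count now 1)
Step 5: +1 fires, +1 burnt (F count now 1)
Step 6: +1 fires, +1 burnt (F count now 1)
Step 7: +1 fires, +1 burnt (F count now 1)
Step 8: +2 fires, +1 burnt (F count now 2)
Step 9: +0 fires, +2 burnt (F count now 0)
Fire out after step 9
Initially T: 20, now '.': 29
Total burnt (originally-T cells now '.'): 19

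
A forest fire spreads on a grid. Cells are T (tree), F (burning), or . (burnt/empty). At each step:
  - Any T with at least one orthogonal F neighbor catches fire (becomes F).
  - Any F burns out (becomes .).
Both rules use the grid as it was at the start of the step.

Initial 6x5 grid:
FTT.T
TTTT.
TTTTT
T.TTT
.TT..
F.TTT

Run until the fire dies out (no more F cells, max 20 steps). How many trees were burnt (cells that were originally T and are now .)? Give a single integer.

Answer: 20

Derivation:
Step 1: +2 fires, +2 burnt (F count now 2)
Step 2: +3 fires, +2 burnt (F count now 3)
Step 3: +3 fires, +3 burnt (F count now 3)
Step 4: +2 fires, +3 burnt (F count now 2)
Step 5: +2 fires, +2 burnt (F count now 2)
Step 6: +3 fires, +2 burnt (F count now 3)
Step 7: +3 fires, +3 burnt (F count now 3)
Step 8: +1 fires, +3 burnt (F count now 1)
Step 9: +1 fires, +1 burnt (F count now 1)
Step 10: +0 fires, +1 burnt (F count now 0)
Fire out after step 10
Initially T: 21, now '.': 29
Total burnt (originally-T cells now '.'): 20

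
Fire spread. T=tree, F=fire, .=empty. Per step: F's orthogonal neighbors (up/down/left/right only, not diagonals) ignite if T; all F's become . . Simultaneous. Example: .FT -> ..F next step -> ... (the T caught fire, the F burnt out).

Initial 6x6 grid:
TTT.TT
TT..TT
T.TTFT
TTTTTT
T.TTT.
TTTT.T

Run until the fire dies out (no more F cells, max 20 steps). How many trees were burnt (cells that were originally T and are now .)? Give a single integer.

Step 1: +4 fires, +1 burnt (F count now 4)
Step 2: +6 fires, +4 burnt (F count now 6)
Step 3: +3 fires, +6 burnt (F count now 3)
Step 4: +3 fires, +3 burnt (F count now 3)
Step 5: +2 fires, +3 burnt (F count now 2)
Step 6: +3 fires, +2 burnt (F count now 3)
Step 7: +2 fires, +3 burnt (F count now 2)
Step 8: +2 fires, +2 burnt (F count now 2)
Step 9: +1 fires, +2 burnt (F count now 1)
Step 10: +1 fires, +1 burnt (F count now 1)
Step 11: +0 fires, +1 burnt (F count now 0)
Fire out after step 11
Initially T: 28, now '.': 35
Total burnt (originally-T cells now '.'): 27

Answer: 27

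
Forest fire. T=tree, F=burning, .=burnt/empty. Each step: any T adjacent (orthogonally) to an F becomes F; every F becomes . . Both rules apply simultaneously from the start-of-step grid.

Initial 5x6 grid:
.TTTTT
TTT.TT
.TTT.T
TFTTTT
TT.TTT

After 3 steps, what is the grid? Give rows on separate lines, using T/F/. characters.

Step 1: 4 trees catch fire, 1 burn out
  .TTTTT
  TTT.TT
  .FTT.T
  F.FTTT
  TF.TTT
Step 2: 4 trees catch fire, 4 burn out
  .TTTTT
  TFT.TT
  ..FT.T
  ...FTT
  F..TTT
Step 3: 6 trees catch fire, 4 burn out
  .FTTTT
  F.F.TT
  ...F.T
  ....FT
  ...FTT

.FTTTT
F.F.TT
...F.T
....FT
...FTT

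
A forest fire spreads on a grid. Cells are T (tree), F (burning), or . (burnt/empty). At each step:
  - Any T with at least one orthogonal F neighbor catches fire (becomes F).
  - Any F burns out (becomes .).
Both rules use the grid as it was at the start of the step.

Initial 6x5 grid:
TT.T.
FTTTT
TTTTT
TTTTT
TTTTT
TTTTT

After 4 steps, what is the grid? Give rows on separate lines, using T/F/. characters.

Step 1: 3 trees catch fire, 1 burn out
  FT.T.
  .FTTT
  FTTTT
  TTTTT
  TTTTT
  TTTTT
Step 2: 4 trees catch fire, 3 burn out
  .F.T.
  ..FTT
  .FTTT
  FTTTT
  TTTTT
  TTTTT
Step 3: 4 trees catch fire, 4 burn out
  ...T.
  ...FT
  ..FTT
  .FTTT
  FTTTT
  TTTTT
Step 4: 6 trees catch fire, 4 burn out
  ...F.
  ....F
  ...FT
  ..FTT
  .FTTT
  FTTTT

...F.
....F
...FT
..FTT
.FTTT
FTTTT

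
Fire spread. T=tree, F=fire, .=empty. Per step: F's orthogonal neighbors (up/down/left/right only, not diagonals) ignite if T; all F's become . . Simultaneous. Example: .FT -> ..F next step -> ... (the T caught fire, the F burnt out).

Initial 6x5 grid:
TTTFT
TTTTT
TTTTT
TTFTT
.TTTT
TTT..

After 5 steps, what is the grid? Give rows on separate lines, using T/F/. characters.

Step 1: 7 trees catch fire, 2 burn out
  TTF.F
  TTTFT
  TTFTT
  TF.FT
  .TFTT
  TTT..
Step 2: 10 trees catch fire, 7 burn out
  TF...
  TTF.F
  TF.FT
  F...F
  .F.FT
  TTF..
Step 3: 6 trees catch fire, 10 burn out
  F....
  TF...
  F...F
  .....
  ....F
  TF...
Step 4: 2 trees catch fire, 6 burn out
  .....
  F....
  .....
  .....
  .....
  F....
Step 5: 0 trees catch fire, 2 burn out
  .....
  .....
  .....
  .....
  .....
  .....

.....
.....
.....
.....
.....
.....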